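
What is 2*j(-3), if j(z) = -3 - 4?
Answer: -14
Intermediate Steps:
j(z) = -7
2*j(-3) = 2*(-7) = -14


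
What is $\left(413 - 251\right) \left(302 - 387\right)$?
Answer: $-13770$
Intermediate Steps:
$\left(413 - 251\right) \left(302 - 387\right) = \left(413 - 251\right) \left(-85\right) = 162 \left(-85\right) = -13770$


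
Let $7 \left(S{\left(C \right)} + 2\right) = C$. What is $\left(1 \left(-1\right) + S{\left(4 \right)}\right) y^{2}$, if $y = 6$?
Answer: $- \frac{612}{7} \approx -87.429$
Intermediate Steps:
$S{\left(C \right)} = -2 + \frac{C}{7}$
$\left(1 \left(-1\right) + S{\left(4 \right)}\right) y^{2} = \left(1 \left(-1\right) + \left(-2 + \frac{1}{7} \cdot 4\right)\right) 6^{2} = \left(-1 + \left(-2 + \frac{4}{7}\right)\right) 36 = \left(-1 - \frac{10}{7}\right) 36 = \left(- \frac{17}{7}\right) 36 = - \frac{612}{7}$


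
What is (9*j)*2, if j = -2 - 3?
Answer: -90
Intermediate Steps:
j = -5
(9*j)*2 = (9*(-5))*2 = -45*2 = -90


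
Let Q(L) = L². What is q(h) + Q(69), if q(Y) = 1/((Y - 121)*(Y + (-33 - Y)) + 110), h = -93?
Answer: 34145893/7172 ≈ 4761.0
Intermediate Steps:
q(Y) = 1/(4103 - 33*Y) (q(Y) = 1/((-121 + Y)*(-33) + 110) = 1/((3993 - 33*Y) + 110) = 1/(4103 - 33*Y))
q(h) + Q(69) = -1/(-4103 + 33*(-93)) + 69² = -1/(-4103 - 3069) + 4761 = -1/(-7172) + 4761 = -1*(-1/7172) + 4761 = 1/7172 + 4761 = 34145893/7172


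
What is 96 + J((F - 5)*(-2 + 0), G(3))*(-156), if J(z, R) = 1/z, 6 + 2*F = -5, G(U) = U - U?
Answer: 620/7 ≈ 88.571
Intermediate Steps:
G(U) = 0
F = -11/2 (F = -3 + (1/2)*(-5) = -3 - 5/2 = -11/2 ≈ -5.5000)
96 + J((F - 5)*(-2 + 0), G(3))*(-156) = 96 - 156/((-11/2 - 5)*(-2 + 0)) = 96 - 156/(-21/2*(-2)) = 96 - 156/21 = 96 + (1/21)*(-156) = 96 - 52/7 = 620/7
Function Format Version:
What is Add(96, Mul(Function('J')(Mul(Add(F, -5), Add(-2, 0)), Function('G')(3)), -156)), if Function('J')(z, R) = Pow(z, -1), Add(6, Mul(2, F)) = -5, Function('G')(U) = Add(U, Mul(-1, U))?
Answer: Rational(620, 7) ≈ 88.571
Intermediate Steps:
Function('G')(U) = 0
F = Rational(-11, 2) (F = Add(-3, Mul(Rational(1, 2), -5)) = Add(-3, Rational(-5, 2)) = Rational(-11, 2) ≈ -5.5000)
Add(96, Mul(Function('J')(Mul(Add(F, -5), Add(-2, 0)), Function('G')(3)), -156)) = Add(96, Mul(Pow(Mul(Add(Rational(-11, 2), -5), Add(-2, 0)), -1), -156)) = Add(96, Mul(Pow(Mul(Rational(-21, 2), -2), -1), -156)) = Add(96, Mul(Pow(21, -1), -156)) = Add(96, Mul(Rational(1, 21), -156)) = Add(96, Rational(-52, 7)) = Rational(620, 7)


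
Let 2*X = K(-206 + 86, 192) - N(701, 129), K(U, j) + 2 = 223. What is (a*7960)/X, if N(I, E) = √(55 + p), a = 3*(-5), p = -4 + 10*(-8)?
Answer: -1759160/1629 - 7960*I*√29/1629 ≈ -1079.9 - 26.314*I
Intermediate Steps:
K(U, j) = 221 (K(U, j) = -2 + 223 = 221)
p = -84 (p = -4 - 80 = -84)
a = -15
N(I, E) = I*√29 (N(I, E) = √(55 - 84) = √(-29) = I*√29)
X = 221/2 - I*√29/2 (X = (221 - I*√29)/2 = 221/2 - I*√29/2 ≈ 110.5 - 2.6926*I)
(a*7960)/X = (-15*7960)/(221/2 - I*√29/2) = -119400/(221/2 - I*√29/2)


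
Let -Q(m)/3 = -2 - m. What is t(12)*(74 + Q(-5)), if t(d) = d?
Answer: 780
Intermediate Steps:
Q(m) = 6 + 3*m (Q(m) = -3*(-2 - m) = 6 + 3*m)
t(12)*(74 + Q(-5)) = 12*(74 + (6 + 3*(-5))) = 12*(74 + (6 - 15)) = 12*(74 - 9) = 12*65 = 780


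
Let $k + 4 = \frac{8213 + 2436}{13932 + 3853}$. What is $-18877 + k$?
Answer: $- \frac{335787936}{17785} \approx -18880.0$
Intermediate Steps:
$k = - \frac{60491}{17785}$ ($k = -4 + \frac{8213 + 2436}{13932 + 3853} = -4 + \frac{10649}{17785} = - \frac{60491}{17785} \approx -3.4012$)
$-18877 + k = -18877 - \frac{60491}{17785} = - \frac{335787936}{17785}$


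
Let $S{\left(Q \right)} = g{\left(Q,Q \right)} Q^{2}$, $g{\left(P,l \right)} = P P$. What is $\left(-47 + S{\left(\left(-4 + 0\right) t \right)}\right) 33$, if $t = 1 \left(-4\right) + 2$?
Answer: $133617$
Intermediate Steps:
$g{\left(P,l \right)} = P^{2}$
$t = -2$ ($t = -4 + 2 = -2$)
$S{\left(Q \right)} = Q^{4}$ ($S{\left(Q \right)} = Q^{2} Q^{2} = Q^{4}$)
$\left(-47 + S{\left(\left(-4 + 0\right) t \right)}\right) 33 = \left(-47 + \left(\left(-4 + 0\right) \left(-2\right)\right)^{4}\right) 33 = \left(-47 + \left(\left(-4\right) \left(-2\right)\right)^{4}\right) 33 = \left(-47 + 8^{4}\right) 33 = \left(-47 + 4096\right) 33 = 4049 \cdot 33 = 133617$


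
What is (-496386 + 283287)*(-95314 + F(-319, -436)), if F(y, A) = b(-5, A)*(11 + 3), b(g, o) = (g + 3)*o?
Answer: 17709805494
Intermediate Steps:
b(g, o) = o*(3 + g) (b(g, o) = (3 + g)*o = o*(3 + g))
F(y, A) = -28*A (F(y, A) = (A*(3 - 5))*(11 + 3) = (A*(-2))*14 = -2*A*14 = -28*A)
(-496386 + 283287)*(-95314 + F(-319, -436)) = (-496386 + 283287)*(-95314 - 28*(-436)) = -213099*(-95314 + 12208) = -213099*(-83106) = 17709805494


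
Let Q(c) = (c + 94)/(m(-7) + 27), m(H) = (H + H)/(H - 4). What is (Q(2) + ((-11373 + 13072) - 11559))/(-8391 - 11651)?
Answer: 1532702/3116531 ≈ 0.49180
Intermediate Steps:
m(H) = 2*H/(-4 + H) (m(H) = (2*H)/(-4 + H) = 2*H/(-4 + H))
Q(c) = 1034/311 + 11*c/311 (Q(c) = (c + 94)/(2*(-7)/(-4 - 7) + 27) = (94 + c)/(2*(-7)/(-11) + 27) = (94 + c)/(2*(-7)*(-1/11) + 27) = (94 + c)/(14/11 + 27) = (94 + c)/(311/11) = (94 + c)*(11/311) = 1034/311 + 11*c/311)
(Q(2) + ((-11373 + 13072) - 11559))/(-8391 - 11651) = ((1034/311 + (11/311)*2) + ((-11373 + 13072) - 11559))/(-8391 - 11651) = ((1034/311 + 22/311) + (1699 - 11559))/(-20042) = (1056/311 - 9860)*(-1/20042) = -3065404/311*(-1/20042) = 1532702/3116531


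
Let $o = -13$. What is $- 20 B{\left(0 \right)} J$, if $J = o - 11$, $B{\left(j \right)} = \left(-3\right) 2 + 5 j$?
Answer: $-2880$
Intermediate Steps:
$B{\left(j \right)} = -6 + 5 j$
$J = -24$ ($J = -13 - 11 = -24$)
$- 20 B{\left(0 \right)} J = - 20 \left(-6 + 5 \cdot 0\right) \left(-24\right) = - 20 \left(-6 + 0\right) \left(-24\right) = \left(-20\right) \left(-6\right) \left(-24\right) = 120 \left(-24\right) = -2880$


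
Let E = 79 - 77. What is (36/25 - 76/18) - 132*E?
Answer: -60026/225 ≈ -266.78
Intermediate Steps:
E = 2
(36/25 - 76/18) - 132*E = (36/25 - 76/18) - 132*2 = (36*(1/25) - 76*1/18) - 264 = (36/25 - 38/9) - 264 = -626/225 - 264 = -60026/225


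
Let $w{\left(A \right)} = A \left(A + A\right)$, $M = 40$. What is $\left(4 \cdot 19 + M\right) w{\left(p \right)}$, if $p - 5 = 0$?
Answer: $5800$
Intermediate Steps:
$p = 5$ ($p = 5 + 0 = 5$)
$w{\left(A \right)} = 2 A^{2}$ ($w{\left(A \right)} = A 2 A = 2 A^{2}$)
$\left(4 \cdot 19 + M\right) w{\left(p \right)} = \left(4 \cdot 19 + 40\right) 2 \cdot 5^{2} = \left(76 + 40\right) 2 \cdot 25 = 116 \cdot 50 = 5800$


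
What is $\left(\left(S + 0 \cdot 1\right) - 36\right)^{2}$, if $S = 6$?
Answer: $900$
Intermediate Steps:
$\left(\left(S + 0 \cdot 1\right) - 36\right)^{2} = \left(\left(6 + 0 \cdot 1\right) - 36\right)^{2} = \left(\left(6 + 0\right) - 36\right)^{2} = \left(6 - 36\right)^{2} = \left(-30\right)^{2} = 900$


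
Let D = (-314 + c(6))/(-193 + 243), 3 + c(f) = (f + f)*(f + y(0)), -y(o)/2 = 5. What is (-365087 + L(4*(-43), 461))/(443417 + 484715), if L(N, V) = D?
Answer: -3650943/9281320 ≈ -0.39336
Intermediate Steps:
y(o) = -10 (y(o) = -2*5 = -10)
c(f) = -3 + 2*f*(-10 + f) (c(f) = -3 + (f + f)*(f - 10) = -3 + (2*f)*(-10 + f) = -3 + 2*f*(-10 + f))
D = -73/10 (D = (-314 + (-3 - 20*6 + 2*6**2))/(-193 + 243) = (-314 + (-3 - 120 + 2*36))/50 = (-314 + (-3 - 120 + 72))*(1/50) = (-314 - 51)*(1/50) = -365*1/50 = -73/10 ≈ -7.3000)
L(N, V) = -73/10
(-365087 + L(4*(-43), 461))/(443417 + 484715) = (-365087 - 73/10)/(443417 + 484715) = -3650943/10/928132 = -3650943/10*1/928132 = -3650943/9281320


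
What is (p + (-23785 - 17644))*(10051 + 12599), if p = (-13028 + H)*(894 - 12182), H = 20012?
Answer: -1786559995650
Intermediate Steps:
p = -78835392 (p = (-13028 + 20012)*(894 - 12182) = 6984*(-11288) = -78835392)
(p + (-23785 - 17644))*(10051 + 12599) = (-78835392 + (-23785 - 17644))*(10051 + 12599) = (-78835392 - 41429)*22650 = -78876821*22650 = -1786559995650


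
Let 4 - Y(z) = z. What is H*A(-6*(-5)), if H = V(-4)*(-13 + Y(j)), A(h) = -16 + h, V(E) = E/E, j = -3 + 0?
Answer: -84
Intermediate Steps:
j = -3
V(E) = 1
Y(z) = 4 - z
H = -6 (H = 1*(-13 + (4 - 1*(-3))) = 1*(-13 + (4 + 3)) = 1*(-13 + 7) = 1*(-6) = -6)
H*A(-6*(-5)) = -6*(-16 - 6*(-5)) = -6*(-16 + 30) = -6*14 = -84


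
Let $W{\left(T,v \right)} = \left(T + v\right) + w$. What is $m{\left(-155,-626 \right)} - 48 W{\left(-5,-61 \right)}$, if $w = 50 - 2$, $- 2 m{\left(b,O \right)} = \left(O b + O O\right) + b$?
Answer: $- \frac{487023}{2} \approx -2.4351 \cdot 10^{5}$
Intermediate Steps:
$m{\left(b,O \right)} = - \frac{b}{2} - \frac{O^{2}}{2} - \frac{O b}{2}$ ($m{\left(b,O \right)} = - \frac{\left(O b + O O\right) + b}{2} = - \frac{\left(O b + O^{2}\right) + b}{2} = - \frac{\left(O^{2} + O b\right) + b}{2} = - \frac{b + O^{2} + O b}{2} = - \frac{b}{2} - \frac{O^{2}}{2} - \frac{O b}{2}$)
$w = 48$ ($w = 50 - 2 = 48$)
$W{\left(T,v \right)} = 48 + T + v$ ($W{\left(T,v \right)} = \left(T + v\right) + 48 = 48 + T + v$)
$m{\left(-155,-626 \right)} - 48 W{\left(-5,-61 \right)} = \left(\left(- \frac{1}{2}\right) \left(-155\right) - \frac{\left(-626\right)^{2}}{2} - \left(-313\right) \left(-155\right)\right) - 48 \left(48 - 5 - 61\right) = \left(\frac{155}{2} - 195938 - 48515\right) - 48 \left(-18\right) = \left(\frac{155}{2} - 195938 - 48515\right) - -864 = - \frac{488751}{2} + 864 = - \frac{487023}{2}$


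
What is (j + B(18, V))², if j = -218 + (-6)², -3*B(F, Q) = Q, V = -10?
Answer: 287296/9 ≈ 31922.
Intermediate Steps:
B(F, Q) = -Q/3
j = -182 (j = -218 + 36 = -182)
(j + B(18, V))² = (-182 - ⅓*(-10))² = (-182 + 10/3)² = (-536/3)² = 287296/9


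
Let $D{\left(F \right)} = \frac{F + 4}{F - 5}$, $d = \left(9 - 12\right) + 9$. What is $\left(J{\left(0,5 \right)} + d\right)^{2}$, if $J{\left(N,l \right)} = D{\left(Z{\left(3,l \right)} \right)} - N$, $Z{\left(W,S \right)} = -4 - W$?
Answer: $\frac{625}{16} \approx 39.063$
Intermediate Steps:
$d = 6$ ($d = -3 + 9 = 6$)
$D{\left(F \right)} = \frac{4 + F}{-5 + F}$
$J{\left(N,l \right)} = \frac{1}{4} - N$ ($J{\left(N,l \right)} = \frac{4 - 7}{-5 - 7} - N = \frac{1}{-12} \left(-3\right) - N = \left(- \frac{1}{12}\right) \left(-3\right) - N = \frac{1}{4} - N$)
$\left(J{\left(0,5 \right)} + d\right)^{2} = \left(\left(\frac{1}{4} - 0\right) + 6\right)^{2} = \left(\left(\frac{1}{4} + 0\right) + 6\right)^{2} = \left(\frac{1}{4} + 6\right)^{2} = \left(\frac{25}{4}\right)^{2} = \frac{625}{16}$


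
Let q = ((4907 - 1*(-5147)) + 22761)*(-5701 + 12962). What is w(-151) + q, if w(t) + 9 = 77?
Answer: 238269783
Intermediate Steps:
w(t) = 68 (w(t) = -9 + 77 = 68)
q = 238269715 (q = ((4907 + 5147) + 22761)*7261 = (10054 + 22761)*7261 = 32815*7261 = 238269715)
w(-151) + q = 68 + 238269715 = 238269783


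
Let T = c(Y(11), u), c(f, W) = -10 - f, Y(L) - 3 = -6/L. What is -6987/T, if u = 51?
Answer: 561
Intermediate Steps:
Y(L) = 3 - 6/L
T = -137/11 (T = -10 - (3 - 6/11) = -10 - 1*27/11 = -10 - 27/11 = -137/11 ≈ -12.455)
-6987/T = -6987/(-137/11) = -6987*(-11/137) = 561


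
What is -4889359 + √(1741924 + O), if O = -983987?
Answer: -4889359 + √757937 ≈ -4.8885e+6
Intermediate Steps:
-4889359 + √(1741924 + O) = -4889359 + √(1741924 - 983987) = -4889359 + √757937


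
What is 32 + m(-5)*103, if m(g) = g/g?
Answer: 135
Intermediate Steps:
m(g) = 1
32 + m(-5)*103 = 32 + 1*103 = 32 + 103 = 135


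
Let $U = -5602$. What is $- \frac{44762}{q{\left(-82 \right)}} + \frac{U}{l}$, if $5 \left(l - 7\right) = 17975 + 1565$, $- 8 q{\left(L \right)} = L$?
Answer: $- \frac{701202602}{160515} \approx -4368.5$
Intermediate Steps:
$q{\left(L \right)} = - \frac{L}{8}$
$l = 3915$ ($l = 7 + \frac{17975 + 1565}{5} = 7 + \frac{1}{5} \cdot 19540 = 7 + 3908 = 3915$)
$- \frac{44762}{q{\left(-82 \right)}} + \frac{U}{l} = - \frac{44762}{\left(- \frac{1}{8}\right) \left(-82\right)} - \frac{5602}{3915} = - \frac{44762}{\frac{41}{4}} - \frac{5602}{3915} = \left(-44762\right) \frac{4}{41} - \frac{5602}{3915} = - \frac{179048}{41} - \frac{5602}{3915} = - \frac{701202602}{160515}$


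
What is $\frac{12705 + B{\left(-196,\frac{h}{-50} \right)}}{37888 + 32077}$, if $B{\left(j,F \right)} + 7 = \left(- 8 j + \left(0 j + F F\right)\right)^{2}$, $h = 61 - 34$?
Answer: $\frac{15451478391441}{437281250000} \approx 35.335$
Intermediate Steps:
$h = 27$
$B{\left(j,F \right)} = -7 + \left(F^{2} - 8 j\right)^{2}$ ($B{\left(j,F \right)} = -7 + \left(- 8 j + \left(0 j + F F\right)\right)^{2} = -7 + \left(- 8 j + \left(0 + F^{2}\right)\right)^{2} = -7 + \left(- 8 j + F^{2}\right)^{2} = -7 + \left(F^{2} - 8 j\right)^{2}$)
$\frac{12705 + B{\left(-196,\frac{h}{-50} \right)}}{37888 + 32077} = \frac{12705 - \left(7 - \left(\left(\frac{27}{-50}\right)^{2} - -1568\right)^{2}\right)}{37888 + 32077} = \frac{12705 - \left(7 - \left(\left(27 \left(- \frac{1}{50}\right)\right)^{2} + 1568\right)^{2}\right)}{69965} = \left(12705 - \left(7 - \left(\left(- \frac{27}{50}\right)^{2} + 1568\right)^{2}\right)\right) \frac{1}{69965} = \left(12705 - \left(7 - \left(\frac{729}{2500} + 1568\right)^{2}\right)\right) \frac{1}{69965} = \left(12705 - \left(7 - \left(\frac{3920729}{2500}\right)^{2}\right)\right) \frac{1}{69965} = \left(12705 + \left(-7 + \frac{15372115891441}{6250000}\right)\right) \frac{1}{69965} = \left(12705 + \frac{15372072141441}{6250000}\right) \frac{1}{69965} = \frac{15451478391441}{6250000} \cdot \frac{1}{69965} = \frac{15451478391441}{437281250000}$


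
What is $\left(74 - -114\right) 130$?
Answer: $24440$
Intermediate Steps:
$\left(74 - -114\right) 130 = \left(74 + 114\right) 130 = 188 \cdot 130 = 24440$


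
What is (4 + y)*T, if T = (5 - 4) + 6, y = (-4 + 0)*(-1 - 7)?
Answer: 252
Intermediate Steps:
y = 32 (y = -4*(-8) = 32)
T = 7 (T = 1 + 6 = 7)
(4 + y)*T = (4 + 32)*7 = 36*7 = 252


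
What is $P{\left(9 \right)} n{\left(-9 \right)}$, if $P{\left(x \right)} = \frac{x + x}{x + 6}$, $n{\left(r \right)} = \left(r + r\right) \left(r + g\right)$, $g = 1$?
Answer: $\frac{864}{5} \approx 172.8$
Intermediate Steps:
$n{\left(r \right)} = 2 r \left(1 + r\right)$ ($n{\left(r \right)} = \left(r + r\right) \left(r + 1\right) = 2 r \left(1 + r\right)$)
$P{\left(x \right)} = \frac{2 x}{6 + x}$
$P{\left(9 \right)} n{\left(-9 \right)} = 2 \cdot 9 \frac{1}{6 + 9} \cdot 2 \left(-9\right) \left(1 - 9\right) = 2 \cdot 9 \cdot \frac{1}{15} \cdot 2 \left(-9\right) \left(-8\right) = 2 \cdot 9 \cdot \frac{1}{15} \cdot 144 = \frac{6}{5} \cdot 144 = \frac{864}{5}$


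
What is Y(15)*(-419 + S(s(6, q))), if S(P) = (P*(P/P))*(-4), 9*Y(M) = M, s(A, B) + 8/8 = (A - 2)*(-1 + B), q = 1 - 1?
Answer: -665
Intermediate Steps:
q = 0
s(A, B) = -1 + (-1 + B)*(-2 + A) (s(A, B) = -1 + (A - 2)*(-1 + B) = -1 + (-2 + A)*(-1 + B) = -1 + (-1 + B)*(-2 + A))
Y(M) = M/9
S(P) = -4*P (S(P) = (P*1)*(-4) = P*(-4) = -4*P)
Y(15)*(-419 + S(s(6, q))) = ((1/9)*15)*(-419 - 4*(1 - 1*6 - 2*0 + 6*0)) = 5*(-419 - 4*(1 - 6 + 0 + 0))/3 = 5*(-419 - 4*(-5))/3 = 5*(-419 + 20)/3 = (5/3)*(-399) = -665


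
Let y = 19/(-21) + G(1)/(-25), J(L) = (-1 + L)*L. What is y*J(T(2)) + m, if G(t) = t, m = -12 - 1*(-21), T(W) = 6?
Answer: -677/35 ≈ -19.343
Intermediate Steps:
m = 9 (m = -12 + 21 = 9)
J(L) = L*(-1 + L)
y = -496/525 (y = 19/(-21) + 1/(-25) = 19*(-1/21) + 1*(-1/25) = -19/21 - 1/25 = -496/525 ≈ -0.94476)
y*J(T(2)) + m = -992*(-1 + 6)/175 + 9 = -992*5/175 + 9 = -496/525*30 + 9 = -992/35 + 9 = -677/35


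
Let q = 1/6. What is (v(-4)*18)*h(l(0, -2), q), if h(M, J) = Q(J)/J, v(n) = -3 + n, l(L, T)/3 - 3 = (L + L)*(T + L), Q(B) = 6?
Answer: -4536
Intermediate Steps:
l(L, T) = 9 + 6*L*(L + T) (l(L, T) = 9 + 3*((L + L)*(T + L)) = 9 + 3*((2*L)*(L + T)) = 9 + 3*(2*L*(L + T)) = 9 + 6*L*(L + T))
q = ⅙ ≈ 0.16667
h(M, J) = 6/J
(v(-4)*18)*h(l(0, -2), q) = ((-3 - 4)*18)*(6/(⅙)) = (-7*18)*(6*6) = -126*36 = -4536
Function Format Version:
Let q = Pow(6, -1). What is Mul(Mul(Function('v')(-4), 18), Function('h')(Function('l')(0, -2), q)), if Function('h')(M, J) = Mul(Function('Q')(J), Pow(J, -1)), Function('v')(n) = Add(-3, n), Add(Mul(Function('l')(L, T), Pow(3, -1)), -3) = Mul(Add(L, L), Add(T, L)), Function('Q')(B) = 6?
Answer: -4536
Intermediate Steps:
Function('l')(L, T) = Add(9, Mul(6, L, Add(L, T))) (Function('l')(L, T) = Add(9, Mul(3, Mul(Add(L, L), Add(T, L)))) = Add(9, Mul(3, Mul(Mul(2, L), Add(L, T)))) = Add(9, Mul(3, Mul(2, L, Add(L, T)))) = Add(9, Mul(6, L, Add(L, T))))
q = Rational(1, 6) ≈ 0.16667
Function('h')(M, J) = Mul(6, Pow(J, -1))
Mul(Mul(Function('v')(-4), 18), Function('h')(Function('l')(0, -2), q)) = Mul(Mul(Add(-3, -4), 18), Mul(6, Pow(Rational(1, 6), -1))) = Mul(Mul(-7, 18), Mul(6, 6)) = Mul(-126, 36) = -4536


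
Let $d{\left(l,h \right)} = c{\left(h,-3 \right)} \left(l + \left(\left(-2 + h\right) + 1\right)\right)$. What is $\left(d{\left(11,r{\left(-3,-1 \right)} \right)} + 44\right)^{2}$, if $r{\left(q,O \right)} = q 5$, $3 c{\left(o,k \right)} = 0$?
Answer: $1936$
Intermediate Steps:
$c{\left(o,k \right)} = 0$ ($c{\left(o,k \right)} = \frac{1}{3} \cdot 0 = 0$)
$r{\left(q,O \right)} = 5 q$
$d{\left(l,h \right)} = 0$ ($d{\left(l,h \right)} = 0 \left(l + \left(\left(-2 + h\right) + 1\right)\right) = 0 \left(l + \left(-1 + h\right)\right) = 0 \left(-1 + h + l\right) = 0$)
$\left(d{\left(11,r{\left(-3,-1 \right)} \right)} + 44\right)^{2} = \left(0 + 44\right)^{2} = 44^{2} = 1936$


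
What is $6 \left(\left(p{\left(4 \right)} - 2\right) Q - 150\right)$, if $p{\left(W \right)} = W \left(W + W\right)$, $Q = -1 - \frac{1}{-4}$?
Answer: $-1035$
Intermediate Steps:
$Q = - \frac{3}{4}$ ($Q = -1 - - \frac{1}{4} = -1 + \frac{1}{4} = - \frac{3}{4} \approx -0.75$)
$p{\left(W \right)} = 2 W^{2}$ ($p{\left(W \right)} = W 2 W = 2 W^{2}$)
$6 \left(\left(p{\left(4 \right)} - 2\right) Q - 150\right) = 6 \left(\left(2 \cdot 4^{2} - 2\right) \left(- \frac{3}{4}\right) - 150\right) = 6 \left(\left(2 \cdot 16 - 2\right) \left(- \frac{3}{4}\right) - 150\right) = 6 \left(\left(32 - 2\right) \left(- \frac{3}{4}\right) - 150\right) = 6 \left(30 \left(- \frac{3}{4}\right) - 150\right) = 6 \left(- \frac{45}{2} - 150\right) = 6 \left(- \frac{345}{2}\right) = -1035$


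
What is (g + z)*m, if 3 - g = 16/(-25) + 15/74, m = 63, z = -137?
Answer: -15566733/1850 ≈ -8414.5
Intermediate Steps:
g = 6359/1850 (g = 3 - (16/(-25) + 15/74) = 3 - (16*(-1/25) + 15*(1/74)) = 3 - (-16/25 + 15/74) = 3 - 1*(-809/1850) = 3 + 809/1850 = 6359/1850 ≈ 3.4373)
(g + z)*m = (6359/1850 - 137)*63 = -247091/1850*63 = -15566733/1850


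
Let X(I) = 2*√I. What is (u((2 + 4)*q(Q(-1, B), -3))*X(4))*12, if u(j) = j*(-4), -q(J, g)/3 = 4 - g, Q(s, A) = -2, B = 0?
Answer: 24192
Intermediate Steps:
q(J, g) = -12 + 3*g (q(J, g) = -3*(4 - g) = -12 + 3*g)
u(j) = -4*j
(u((2 + 4)*q(Q(-1, B), -3))*X(4))*12 = ((-4*(2 + 4)*(-12 + 3*(-3)))*(2*√4))*12 = ((-24*(-12 - 9))*(2*2))*12 = (-24*(-21)*4)*12 = (-4*(-126)*4)*12 = (504*4)*12 = 2016*12 = 24192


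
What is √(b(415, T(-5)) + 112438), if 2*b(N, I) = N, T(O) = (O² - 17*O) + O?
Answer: √450582/2 ≈ 335.63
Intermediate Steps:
T(O) = O² - 16*O
b(N, I) = N/2
√(b(415, T(-5)) + 112438) = √((½)*415 + 112438) = √(415/2 + 112438) = √(225291/2) = √450582/2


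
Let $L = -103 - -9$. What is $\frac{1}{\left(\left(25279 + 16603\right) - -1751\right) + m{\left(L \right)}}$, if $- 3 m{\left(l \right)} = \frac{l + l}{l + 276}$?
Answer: $\frac{273}{11911903} \approx 2.2918 \cdot 10^{-5}$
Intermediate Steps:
$L = -94$ ($L = -103 + 9 = -94$)
$m{\left(l \right)} = - \frac{2 l}{3 \left(276 + l\right)}$ ($m{\left(l \right)} = - \frac{\left(l + l\right) \frac{1}{l + 276}}{3} = - \frac{2 l \frac{1}{276 + l}}{3} = - \frac{2 l}{3 \left(276 + l\right)}$)
$\frac{1}{\left(\left(25279 + 16603\right) - -1751\right) + m{\left(L \right)}} = \frac{1}{\left(\left(25279 + 16603\right) - -1751\right) - - \frac{188}{828 + 3 \left(-94\right)}} = \frac{1}{\left(41882 + \left(-1427 + 3178\right)\right) - - \frac{188}{828 - 282}} = \frac{1}{\left(41882 + 1751\right) - - \frac{188}{546}} = \frac{1}{43633 - \left(-188\right) \frac{1}{546}} = \frac{1}{43633 + \frac{94}{273}} = \frac{1}{\frac{11911903}{273}} = \frac{273}{11911903}$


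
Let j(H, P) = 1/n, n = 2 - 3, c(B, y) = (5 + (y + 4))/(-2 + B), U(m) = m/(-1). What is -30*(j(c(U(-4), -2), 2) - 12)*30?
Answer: 11700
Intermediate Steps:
U(m) = -m (U(m) = m*(-1) = -m)
c(B, y) = (9 + y)/(-2 + B) (c(B, y) = (5 + (4 + y))/(-2 + B) = (9 + y)/(-2 + B))
n = -1
j(H, P) = -1 (j(H, P) = 1/(-1) = -1)
-30*(j(c(U(-4), -2), 2) - 12)*30 = -30*(-1 - 12)*30 = -30*(-13)*30 = 390*30 = 11700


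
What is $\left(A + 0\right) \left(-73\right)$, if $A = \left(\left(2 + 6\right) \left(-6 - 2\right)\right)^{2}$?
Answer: $-299008$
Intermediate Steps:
$A = 4096$ ($A = \left(8 \left(-8\right)\right)^{2} = \left(-64\right)^{2} = 4096$)
$\left(A + 0\right) \left(-73\right) = \left(4096 + 0\right) \left(-73\right) = 4096 \left(-73\right) = -299008$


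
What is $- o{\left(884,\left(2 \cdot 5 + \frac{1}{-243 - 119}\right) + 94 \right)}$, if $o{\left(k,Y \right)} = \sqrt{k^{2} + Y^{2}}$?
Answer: $- \frac{\sqrt{103822416673}}{362} \approx -890.1$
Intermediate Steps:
$o{\left(k,Y \right)} = \sqrt{Y^{2} + k^{2}}$
$- o{\left(884,\left(2 \cdot 5 + \frac{1}{-243 - 119}\right) + 94 \right)} = - \sqrt{\left(\left(2 \cdot 5 + \frac{1}{-243 - 119}\right) + 94\right)^{2} + 884^{2}} = - \sqrt{\left(\left(10 + \frac{1}{-362}\right) + 94\right)^{2} + 781456} = - \sqrt{\left(\left(10 - \frac{1}{362}\right) + 94\right)^{2} + 781456} = - \sqrt{\left(\frac{3619}{362} + 94\right)^{2} + 781456} = - \sqrt{\left(\frac{37647}{362}\right)^{2} + 781456} = - \sqrt{\frac{1417296609}{131044} + 781456} = - \sqrt{\frac{103822416673}{131044}} = - \frac{\sqrt{103822416673}}{362}$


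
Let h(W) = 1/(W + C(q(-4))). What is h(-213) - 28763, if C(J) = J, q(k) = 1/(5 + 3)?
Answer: -48983397/1703 ≈ -28763.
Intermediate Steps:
q(k) = 1/8
h(W) = 1/(1/8 + W) (h(W) = 1/(W + 1/8) = 1/(1/8 + W))
h(-213) - 28763 = 8/(1 + 8*(-213)) - 28763 = 8/(1 - 1704) - 28763 = 8/(-1703) - 28763 = 8*(-1/1703) - 28763 = -8/1703 - 28763 = -48983397/1703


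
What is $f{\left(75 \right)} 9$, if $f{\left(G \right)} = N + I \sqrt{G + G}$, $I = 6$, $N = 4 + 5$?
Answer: $81 + 270 \sqrt{6} \approx 742.36$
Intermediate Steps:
$N = 9$
$f{\left(G \right)} = 9 + 6 \sqrt{2} \sqrt{G}$ ($f{\left(G \right)} = 9 + 6 \sqrt{G + G} = 9 + 6 \sqrt{2 G} = 9 + 6 \sqrt{2} \sqrt{G}$)
$f{\left(75 \right)} 9 = \left(9 + 6 \sqrt{2} \sqrt{75}\right) 9 = \left(9 + 6 \sqrt{2} \cdot 5 \sqrt{3}\right) 9 = \left(9 + 30 \sqrt{6}\right) 9 = 81 + 270 \sqrt{6}$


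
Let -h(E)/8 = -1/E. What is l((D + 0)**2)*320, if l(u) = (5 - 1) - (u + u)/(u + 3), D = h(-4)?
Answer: 6400/7 ≈ 914.29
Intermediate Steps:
h(E) = 8/E (h(E) = -(-8)/E = 8/E)
D = -2 (D = 8/(-4) = 8*(-1/4) = -2)
l(u) = 4 - 2*u/(3 + u)
l((D + 0)**2)*320 = (2*(6 + (-2 + 0)**2)/(3 + (-2 + 0)**2))*320 = (2*(6 + (-2)**2)/(3 + (-2)**2))*320 = (2*(6 + 4)/(3 + 4))*320 = (2*10/7)*320 = (2*(1/7)*10)*320 = (20/7)*320 = 6400/7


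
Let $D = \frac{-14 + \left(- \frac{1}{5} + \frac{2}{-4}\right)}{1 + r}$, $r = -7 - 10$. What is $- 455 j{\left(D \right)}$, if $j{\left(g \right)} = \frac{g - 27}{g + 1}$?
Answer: $\frac{1898715}{307} \approx 6184.7$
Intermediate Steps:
$r = -17$ ($r = -7 - 10 = -17$)
$D = \frac{147}{160}$ ($D = \frac{-14 + \left(- \frac{1}{5} + \frac{2}{-4}\right)}{1 - 17} = \frac{-14 + \left(\left(-1\right) \frac{1}{5} + 2 \left(- \frac{1}{4}\right)\right)}{-16} = \left(-14 - \frac{7}{10}\right) \left(- \frac{1}{16}\right) = \left(- \frac{147}{10}\right) \left(- \frac{1}{16}\right) = \frac{147}{160} \approx 0.91875$)
$j{\left(g \right)} = \frac{-27 + g}{1 + g}$
$- 455 j{\left(D \right)} = - 455 \frac{-27 + \frac{147}{160}}{1 + \frac{147}{160}} = - 455 \frac{1}{\frac{307}{160}} \left(- \frac{4173}{160}\right) = - 455 \cdot \frac{160}{307} \left(- \frac{4173}{160}\right) = \left(-455\right) \left(- \frac{4173}{307}\right) = \frac{1898715}{307}$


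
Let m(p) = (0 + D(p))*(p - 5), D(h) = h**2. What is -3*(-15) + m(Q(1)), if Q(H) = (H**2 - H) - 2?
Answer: 17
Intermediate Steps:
Q(H) = -2 + H**2 - H
m(p) = p**2*(-5 + p) (m(p) = (0 + p**2)*(p - 5) = p**2*(-5 + p))
-3*(-15) + m(Q(1)) = -3*(-15) + (-2 + 1**2 - 1*1)**2*(-5 + (-2 + 1**2 - 1*1)) = 45 + (-2 + 1 - 1)**2*(-5 + (-2 + 1 - 1)) = 45 + (-2)**2*(-5 - 2) = 45 + 4*(-7) = 45 - 28 = 17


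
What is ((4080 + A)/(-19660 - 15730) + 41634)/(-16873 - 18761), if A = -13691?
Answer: -1473436871/1261087260 ≈ -1.1684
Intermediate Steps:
((4080 + A)/(-19660 - 15730) + 41634)/(-16873 - 18761) = ((4080 - 13691)/(-19660 - 15730) + 41634)/(-16873 - 18761) = (-9611/(-35390) + 41634)/(-35634) = (-9611*(-1/35390) + 41634)*(-1/35634) = (9611/35390 + 41634)*(-1/35634) = (1473436871/35390)*(-1/35634) = -1473436871/1261087260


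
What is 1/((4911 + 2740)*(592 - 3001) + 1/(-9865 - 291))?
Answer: -10156/187187866405 ≈ -5.4256e-8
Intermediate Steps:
1/((4911 + 2740)*(592 - 3001) + 1/(-9865 - 291)) = 1/(7651*(-2409) + 1/(-10156)) = 1/(-18431259 - 1/10156) = 1/(-187187866405/10156) = -10156/187187866405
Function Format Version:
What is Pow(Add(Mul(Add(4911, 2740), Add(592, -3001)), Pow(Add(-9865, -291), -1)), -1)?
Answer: Rational(-10156, 187187866405) ≈ -5.4256e-8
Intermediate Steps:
Pow(Add(Mul(Add(4911, 2740), Add(592, -3001)), Pow(Add(-9865, -291), -1)), -1) = Pow(Add(Mul(7651, -2409), Pow(-10156, -1)), -1) = Pow(Add(-18431259, Rational(-1, 10156)), -1) = Pow(Rational(-187187866405, 10156), -1) = Rational(-10156, 187187866405)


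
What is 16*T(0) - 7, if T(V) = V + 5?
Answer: 73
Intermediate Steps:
T(V) = 5 + V
16*T(0) - 7 = 16*(5 + 0) - 7 = 16*5 - 7 = 80 - 7 = 73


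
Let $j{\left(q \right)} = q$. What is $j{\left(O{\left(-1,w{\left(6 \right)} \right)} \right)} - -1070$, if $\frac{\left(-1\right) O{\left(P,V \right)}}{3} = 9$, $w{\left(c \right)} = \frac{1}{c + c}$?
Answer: $1043$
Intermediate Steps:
$w{\left(c \right)} = \frac{1}{2 c}$
$O{\left(P,V \right)} = -27$ ($O{\left(P,V \right)} = \left(-3\right) 9 = -27$)
$j{\left(O{\left(-1,w{\left(6 \right)} \right)} \right)} - -1070 = -27 - -1070 = -27 + 1070 = 1043$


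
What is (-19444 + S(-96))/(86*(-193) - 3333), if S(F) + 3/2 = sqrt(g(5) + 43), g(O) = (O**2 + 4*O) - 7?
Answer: 38873/39862 ≈ 0.97519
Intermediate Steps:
g(O) = -7 + O**2 + 4*O
S(F) = 15/2 (S(F) = -3/2 + sqrt((-7 + 5**2 + 4*5) + 43) = -3/2 + sqrt((-7 + 25 + 20) + 43) = -3/2 + sqrt(38 + 43) = -3/2 + sqrt(81) = -3/2 + 9 = 15/2)
(-19444 + S(-96))/(86*(-193) - 3333) = (-19444 + 15/2)/(86*(-193) - 3333) = -38873/(2*(-16598 - 3333)) = -38873/2/(-19931) = -38873/2*(-1/19931) = 38873/39862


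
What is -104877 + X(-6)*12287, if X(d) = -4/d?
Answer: -290057/3 ≈ -96686.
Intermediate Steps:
-104877 + X(-6)*12287 = -104877 - 4/(-6)*12287 = -104877 - 4*(-⅙)*12287 = -104877 + (⅔)*12287 = -104877 + 24574/3 = -290057/3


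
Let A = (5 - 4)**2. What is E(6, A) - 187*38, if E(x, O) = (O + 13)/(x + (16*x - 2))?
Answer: -355293/50 ≈ -7105.9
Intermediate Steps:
A = 1 (A = 1**2 = 1)
E(x, O) = (13 + O)/(-2 + 17*x) (E(x, O) = (13 + O)/(x + (-2 + 16*x)) = (13 + O)/(-2 + 17*x))
E(6, A) - 187*38 = (13 + 1)/(-2 + 17*6) - 187*38 = 14/(-2 + 102) - 7106 = 14/100 - 7106 = (1/100)*14 - 7106 = 7/50 - 7106 = -355293/50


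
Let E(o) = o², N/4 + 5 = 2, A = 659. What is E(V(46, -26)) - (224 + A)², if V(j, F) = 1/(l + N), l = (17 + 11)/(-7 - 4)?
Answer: -19960038279/25600 ≈ -7.7969e+5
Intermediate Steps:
N = -12 (N = -20 + 4*2 = -20 + 8 = -12)
l = -28/11 (l = 28/(-11) = 28*(-1/11) = -28/11 ≈ -2.5455)
V(j, F) = -11/160 (V(j, F) = 1/(-28/11 - 12) = 1/(-160/11) = -11/160)
E(V(46, -26)) - (224 + A)² = (-11/160)² - (224 + 659)² = 121/25600 - 1*883² = 121/25600 - 1*779689 = 121/25600 - 779689 = -19960038279/25600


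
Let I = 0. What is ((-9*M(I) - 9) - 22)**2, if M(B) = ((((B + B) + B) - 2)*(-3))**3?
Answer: 3900625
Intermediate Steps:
M(B) = (6 - 9*B)**3 (M(B) = (((2*B + B) - 2)*(-3))**3 = ((3*B - 2)*(-3))**3 = ((-2 + 3*B)*(-3))**3 = (6 - 9*B)**3)
((-9*M(I) - 9) - 22)**2 = ((-(-243)*(-2 + 3*0)**3 - 9) - 22)**2 = ((-(-243)*(-2 + 0)**3 - 9) - 22)**2 = ((-(-243)*(-2)**3 - 9) - 22)**2 = ((-(-243)*(-8) - 9) - 22)**2 = ((-9*216 - 9) - 22)**2 = ((-1944 - 9) - 22)**2 = (-1953 - 22)**2 = (-1975)**2 = 3900625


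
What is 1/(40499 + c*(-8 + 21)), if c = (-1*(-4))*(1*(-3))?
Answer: 1/40343 ≈ 2.4787e-5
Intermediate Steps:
c = -12 (c = 4*(-3) = -12)
1/(40499 + c*(-8 + 21)) = 1/(40499 - 12*(-8 + 21)) = 1/(40499 - 12*13) = 1/(40499 - 156) = 1/40343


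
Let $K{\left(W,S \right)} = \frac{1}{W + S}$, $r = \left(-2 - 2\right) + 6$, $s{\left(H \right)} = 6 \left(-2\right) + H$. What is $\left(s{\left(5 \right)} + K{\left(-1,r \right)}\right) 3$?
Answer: $-18$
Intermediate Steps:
$s{\left(H \right)} = -12 + H$
$r = 2$ ($r = -4 + 6 = 2$)
$K{\left(W,S \right)} = \frac{1}{S + W}$
$\left(s{\left(5 \right)} + K{\left(-1,r \right)}\right) 3 = \left(\left(-12 + 5\right) + \frac{1}{2 - 1}\right) 3 = \left(-7 + 1^{-1}\right) 3 = \left(-7 + 1\right) 3 = \left(-6\right) 3 = -18$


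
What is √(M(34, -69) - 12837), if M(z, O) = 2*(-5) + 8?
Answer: I*√12839 ≈ 113.31*I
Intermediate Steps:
M(z, O) = -2 (M(z, O) = -10 + 8 = -2)
√(M(34, -69) - 12837) = √(-2 - 12837) = √(-12839) = I*√12839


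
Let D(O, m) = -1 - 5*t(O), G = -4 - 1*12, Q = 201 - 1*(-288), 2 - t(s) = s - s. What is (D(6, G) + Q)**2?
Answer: 228484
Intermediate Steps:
t(s) = 2 (t(s) = 2 - (s - s) = 2 - 1*0 = 2 + 0 = 2)
Q = 489 (Q = 201 + 288 = 489)
G = -16 (G = -4 - 12 = -16)
D(O, m) = -11 (D(O, m) = -1 - 5*2 = -1 - 10 = -11)
(D(6, G) + Q)**2 = (-11 + 489)**2 = 478**2 = 228484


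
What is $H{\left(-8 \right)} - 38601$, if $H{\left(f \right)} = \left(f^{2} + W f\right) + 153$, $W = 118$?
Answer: $-39328$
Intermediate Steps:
$H{\left(f \right)} = 153 + f^{2} + 118 f$ ($H{\left(f \right)} = \left(f^{2} + 118 f\right) + 153 = 153 + f^{2} + 118 f$)
$H{\left(-8 \right)} - 38601 = \left(153 + \left(-8\right)^{2} + 118 \left(-8\right)\right) - 38601 = \left(153 + 64 - 944\right) - 38601 = -727 - 38601 = -39328$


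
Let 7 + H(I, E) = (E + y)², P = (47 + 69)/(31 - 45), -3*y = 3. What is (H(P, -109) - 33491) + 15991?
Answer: -5407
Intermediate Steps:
y = -1 (y = -⅓*3 = -1)
P = -58/7 (P = 116/(-14) = 116*(-1/14) = -58/7 ≈ -8.2857)
H(I, E) = -7 + (-1 + E)² (H(I, E) = -7 + (E - 1)² = -7 + (-1 + E)²)
(H(P, -109) - 33491) + 15991 = ((-7 + (-1 - 109)²) - 33491) + 15991 = ((-7 + (-110)²) - 33491) + 15991 = ((-7 + 12100) - 33491) + 15991 = (12093 - 33491) + 15991 = -21398 + 15991 = -5407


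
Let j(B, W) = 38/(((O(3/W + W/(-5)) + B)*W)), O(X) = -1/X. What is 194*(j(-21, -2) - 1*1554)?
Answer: -66585650/221 ≈ -3.0129e+5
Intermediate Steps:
j(B, W) = 38/(W*(B - 1/(3/W - W/5))) (j(B, W) = 38/(((-1/(3/W + W/(-5)) + B)*W)) = 38/(((-1/(3/W + W*(-⅕)) + B)*W)) = 38/(((-1/(3/W - W/5) + B)*W)) = 38/(((B - 1/(3/W - W/5))*W)) = 38/((W*(B - 1/(3/W - W/5)))) = 38*(1/(W*(B - 1/(3/W - W/5)))) = 38/(W*(B - 1/(3/W - W/5))))
194*(j(-21, -2) - 1*1554) = 194*(38*(-15 + (-2)²)/(-2*(5*(-2) - 21*(-15 + (-2)²))) - 1*1554) = 194*(38*(-½)*(-15 + 4)/(-10 - 21*(-15 + 4)) - 1554) = 194*(38*(-½)*(-11)/(-10 - 21*(-11)) - 1554) = 194*(38*(-½)*(-11)/(-10 + 231) - 1554) = 194*(38*(-½)*(-11)/221 - 1554) = 194*(38*(-½)*(1/221)*(-11) - 1554) = 194*(209/221 - 1554) = 194*(-343225/221) = -66585650/221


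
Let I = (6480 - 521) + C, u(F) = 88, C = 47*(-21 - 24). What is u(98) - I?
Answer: -3756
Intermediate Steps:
C = -2115 (C = 47*(-45) = -2115)
I = 3844 (I = (6480 - 521) - 2115 = 5959 - 2115 = 3844)
u(98) - I = 88 - 1*3844 = 88 - 3844 = -3756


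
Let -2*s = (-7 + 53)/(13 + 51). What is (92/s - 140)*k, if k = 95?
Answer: -37620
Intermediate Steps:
s = -23/64 (s = -(-7 + 53)/(2*(13 + 51)) = -23/64 ≈ -0.35938)
(92/s - 140)*k = (92/(-23/64) - 140)*95 = (92*(-64/23) - 140)*95 = (-256 - 140)*95 = -396*95 = -37620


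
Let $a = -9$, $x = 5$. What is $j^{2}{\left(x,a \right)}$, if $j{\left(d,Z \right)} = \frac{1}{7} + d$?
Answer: $\frac{1296}{49} \approx 26.449$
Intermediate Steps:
$j{\left(d,Z \right)} = \frac{1}{7} + d$
$j^{2}{\left(x,a \right)} = \left(\frac{1}{7} + 5\right)^{2} = \left(\frac{36}{7}\right)^{2} = \frac{1296}{49}$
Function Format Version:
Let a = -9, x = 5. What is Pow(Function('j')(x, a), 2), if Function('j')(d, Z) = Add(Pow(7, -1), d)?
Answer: Rational(1296, 49) ≈ 26.449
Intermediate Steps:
Function('j')(d, Z) = Add(Rational(1, 7), d)
Pow(Function('j')(x, a), 2) = Pow(Add(Rational(1, 7), 5), 2) = Pow(Rational(36, 7), 2) = Rational(1296, 49)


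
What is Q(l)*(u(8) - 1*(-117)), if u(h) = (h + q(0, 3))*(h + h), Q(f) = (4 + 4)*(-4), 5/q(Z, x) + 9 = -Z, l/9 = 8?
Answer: -68000/9 ≈ -7555.6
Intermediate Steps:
l = 72 (l = 9*8 = 72)
q(Z, x) = 5/(-9 - Z)
Q(f) = -32 (Q(f) = 8*(-4) = -32)
u(h) = 2*h*(-5/9 + h) (u(h) = (h - 5/(9 + 0))*(h + h) = (h - 5/9)*(2*h) = (-5/9 + h)*(2*h) = 2*h*(-5/9 + h))
Q(l)*(u(8) - 1*(-117)) = -32*((2/9)*8*(-5 + 9*8) - 1*(-117)) = -32*((2/9)*8*(-5 + 72) + 117) = -32*((2/9)*8*67 + 117) = -32*(1072/9 + 117) = -32*2125/9 = -68000/9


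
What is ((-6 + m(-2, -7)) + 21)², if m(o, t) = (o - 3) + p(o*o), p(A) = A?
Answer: 196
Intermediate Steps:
m(o, t) = -3 + o + o² (m(o, t) = (o - 3) + o*o = (-3 + o) + o² = -3 + o + o²)
((-6 + m(-2, -7)) + 21)² = ((-6 + (-3 - 2 + (-2)²)) + 21)² = ((-6 + (-3 - 2 + 4)) + 21)² = ((-6 - 1) + 21)² = (-7 + 21)² = 14² = 196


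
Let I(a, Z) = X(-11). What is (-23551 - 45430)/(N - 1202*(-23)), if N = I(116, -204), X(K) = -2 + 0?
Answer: -68981/27644 ≈ -2.4953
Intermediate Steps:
X(K) = -2
I(a, Z) = -2
N = -2
(-23551 - 45430)/(N - 1202*(-23)) = (-23551 - 45430)/(-2 - 1202*(-23)) = -68981/(-2 + 27646) = -68981/27644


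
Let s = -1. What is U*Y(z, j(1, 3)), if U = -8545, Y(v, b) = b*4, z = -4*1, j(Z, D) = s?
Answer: 34180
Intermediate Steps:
j(Z, D) = -1
z = -4
Y(v, b) = 4*b
U*Y(z, j(1, 3)) = -34180*(-1) = -8545*(-4) = 34180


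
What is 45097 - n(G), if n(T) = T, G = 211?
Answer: 44886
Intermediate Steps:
45097 - n(G) = 45097 - 1*211 = 45097 - 211 = 44886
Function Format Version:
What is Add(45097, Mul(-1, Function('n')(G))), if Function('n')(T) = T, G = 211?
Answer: 44886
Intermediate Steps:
Add(45097, Mul(-1, Function('n')(G))) = Add(45097, Mul(-1, 211)) = Add(45097, -211) = 44886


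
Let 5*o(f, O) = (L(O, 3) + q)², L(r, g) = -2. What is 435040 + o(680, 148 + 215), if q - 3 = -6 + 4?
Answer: 2175201/5 ≈ 4.3504e+5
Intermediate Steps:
q = 1 (q = 3 + (-6 + 4) = 3 - 2 = 1)
o(f, O) = ⅕ (o(f, O) = (-2 + 1)²/5 = (⅕)*(-1)² = (⅕)*1 = ⅕)
435040 + o(680, 148 + 215) = 435040 + ⅕ = 2175201/5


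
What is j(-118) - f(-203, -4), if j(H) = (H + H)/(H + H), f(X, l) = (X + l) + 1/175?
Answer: 36399/175 ≈ 207.99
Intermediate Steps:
f(X, l) = 1/175 + X + l (f(X, l) = (X + l) + 1/175 = 1/175 + X + l)
j(H) = 1 (j(H) = (2*H)/((2*H)) = (2*H)*(1/(2*H)) = 1)
j(-118) - f(-203, -4) = 1 - (1/175 - 203 - 4) = 1 - 1*(-36224/175) = 1 + 36224/175 = 36399/175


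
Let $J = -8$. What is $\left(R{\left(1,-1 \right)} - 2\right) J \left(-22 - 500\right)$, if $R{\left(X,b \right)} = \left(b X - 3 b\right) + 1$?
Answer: $4176$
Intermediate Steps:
$R{\left(X,b \right)} = 1 - 3 b + X b$ ($R{\left(X,b \right)} = \left(X b - 3 b\right) + 1 = \left(- 3 b + X b\right) + 1 = 1 - 3 b + X b$)
$\left(R{\left(1,-1 \right)} - 2\right) J \left(-22 - 500\right) = \left(\left(1 - -3 + 1 \left(-1\right)\right) - 2\right) \left(-8\right) \left(-22 - 500\right) = \left(\left(1 + 3 - 1\right) - 2\right) \left(-8\right) \left(-522\right) = \left(3 - 2\right) \left(-8\right) \left(-522\right) = 1 \left(-8\right) \left(-522\right) = \left(-8\right) \left(-522\right) = 4176$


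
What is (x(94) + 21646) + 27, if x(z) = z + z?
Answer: 21861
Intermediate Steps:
x(z) = 2*z
(x(94) + 21646) + 27 = (2*94 + 21646) + 27 = (188 + 21646) + 27 = 21834 + 27 = 21861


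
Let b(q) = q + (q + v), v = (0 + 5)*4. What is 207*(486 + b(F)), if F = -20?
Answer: 96462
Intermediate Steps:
v = 20 (v = 5*4 = 20)
b(q) = 20 + 2*q (b(q) = q + (q + 20) = q + (20 + q) = 20 + 2*q)
207*(486 + b(F)) = 207*(486 + (20 + 2*(-20))) = 207*(486 + (20 - 40)) = 207*(486 - 20) = 207*466 = 96462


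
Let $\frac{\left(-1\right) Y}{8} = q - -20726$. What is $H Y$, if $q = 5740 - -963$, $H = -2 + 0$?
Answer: $438864$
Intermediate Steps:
$H = -2$
$q = 6703$ ($q = 5740 + 963 = 6703$)
$Y = -219432$ ($Y = - 8 \left(6703 - -20726\right) = - 8 \left(6703 + 20726\right) = \left(-8\right) 27429 = -219432$)
$H Y = \left(-2\right) \left(-219432\right) = 438864$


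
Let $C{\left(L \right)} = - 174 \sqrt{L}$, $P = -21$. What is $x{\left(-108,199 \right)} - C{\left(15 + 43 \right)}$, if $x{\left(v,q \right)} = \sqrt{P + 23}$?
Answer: $\sqrt{2} + 174 \sqrt{58} \approx 1326.6$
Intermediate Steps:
$x{\left(v,q \right)} = \sqrt{2}$ ($x{\left(v,q \right)} = \sqrt{-21 + 23} = \sqrt{2}$)
$x{\left(-108,199 \right)} - C{\left(15 + 43 \right)} = \sqrt{2} - - 174 \sqrt{15 + 43} = \sqrt{2} - - 174 \sqrt{58} = \sqrt{2} + 174 \sqrt{58}$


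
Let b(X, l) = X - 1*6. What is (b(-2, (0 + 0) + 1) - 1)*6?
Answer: -54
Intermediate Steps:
b(X, l) = -6 + X (b(X, l) = X - 6 = -6 + X)
(b(-2, (0 + 0) + 1) - 1)*6 = ((-6 - 2) - 1)*6 = (-8 - 1)*6 = -9*6 = -54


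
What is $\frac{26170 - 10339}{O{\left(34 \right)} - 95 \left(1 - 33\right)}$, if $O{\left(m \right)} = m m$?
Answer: $\frac{15831}{4196} \approx 3.7729$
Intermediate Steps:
$O{\left(m \right)} = m^{2}$
$\frac{26170 - 10339}{O{\left(34 \right)} - 95 \left(1 - 33\right)} = \frac{26170 - 10339}{34^{2} - 95 \left(1 - 33\right)} = \frac{15831}{1156 - -3040} = \frac{15831}{1156 + 3040} = \frac{15831}{4196}$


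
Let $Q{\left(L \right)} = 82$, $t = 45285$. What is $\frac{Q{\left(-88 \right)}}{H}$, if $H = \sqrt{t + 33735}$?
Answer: $\frac{41 \sqrt{2195}}{6585} \approx 0.29171$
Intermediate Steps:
$H = 6 \sqrt{2195}$ ($H = \sqrt{45285 + 33735} = \sqrt{79020} = 6 \sqrt{2195} \approx 281.1$)
$\frac{Q{\left(-88 \right)}}{H} = \frac{82}{6 \sqrt{2195}} = 82 \frac{\sqrt{2195}}{13170} = \frac{41 \sqrt{2195}}{6585}$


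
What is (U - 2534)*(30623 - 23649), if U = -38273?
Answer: -284588018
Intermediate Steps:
(U - 2534)*(30623 - 23649) = (-38273 - 2534)*(30623 - 23649) = -40807*6974 = -284588018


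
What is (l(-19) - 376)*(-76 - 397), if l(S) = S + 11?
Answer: 181632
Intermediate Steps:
l(S) = 11 + S
(l(-19) - 376)*(-76 - 397) = ((11 - 19) - 376)*(-76 - 397) = (-8 - 376)*(-473) = -384*(-473) = 181632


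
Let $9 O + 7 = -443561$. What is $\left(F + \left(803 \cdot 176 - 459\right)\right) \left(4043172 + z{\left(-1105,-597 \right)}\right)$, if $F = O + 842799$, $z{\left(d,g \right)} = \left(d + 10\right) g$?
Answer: $4388689800092$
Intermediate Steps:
$O = - \frac{147856}{3}$ ($O = - \frac{7}{9} + \frac{1}{9} \left(-443561\right) = - \frac{7}{9} - \frac{443561}{9} = - \frac{147856}{3} \approx -49285.0$)
$z{\left(d,g \right)} = g \left(10 + d\right)$ ($z{\left(d,g \right)} = \left(10 + d\right) g = g \left(10 + d\right)$)
$F = \frac{2380541}{3}$ ($F = - \frac{147856}{3} + 842799 = \frac{2380541}{3} \approx 7.9351 \cdot 10^{5}$)
$\left(F + \left(803 \cdot 176 - 459\right)\right) \left(4043172 + z{\left(-1105,-597 \right)}\right) = \left(\frac{2380541}{3} + \left(803 \cdot 176 - 459\right)\right) \left(4043172 - 597 \left(10 - 1105\right)\right) = \left(\frac{2380541}{3} + \left(141328 - 459\right)\right) \left(4043172 - -653715\right) = \left(\frac{2380541}{3} + 140869\right) \left(4043172 + 653715\right) = \frac{2803148}{3} \cdot 4696887 = 4388689800092$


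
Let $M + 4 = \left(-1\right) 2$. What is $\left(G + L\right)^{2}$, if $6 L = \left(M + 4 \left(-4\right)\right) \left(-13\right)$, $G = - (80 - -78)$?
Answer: $\frac{109561}{9} \approx 12173.0$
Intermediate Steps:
$M = -6$ ($M = -4 - 2 = -6$)
$G = -158$ ($G = - (80 + 78) = \left(-1\right) 158 = -158$)
$L = \frac{143}{3}$ ($L = \frac{\left(-6 + 4 \left(-4\right)\right) \left(-13\right)}{6} = \frac{\left(-6 - 16\right) \left(-13\right)}{6} = \frac{\left(-22\right) \left(-13\right)}{6} = \frac{1}{6} \cdot 286 = \frac{143}{3} \approx 47.667$)
$\left(G + L\right)^{2} = \left(-158 + \frac{143}{3}\right)^{2} = \left(- \frac{331}{3}\right)^{2} = \frac{109561}{9}$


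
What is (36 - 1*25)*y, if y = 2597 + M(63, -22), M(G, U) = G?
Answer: 29260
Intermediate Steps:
y = 2660 (y = 2597 + 63 = 2660)
(36 - 1*25)*y = (36 - 1*25)*2660 = (36 - 25)*2660 = 11*2660 = 29260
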